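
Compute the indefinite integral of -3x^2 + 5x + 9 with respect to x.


Reverse power rule on each term:
  ∫ -3x^2 dx = -x^3
  ∫ 5x dx = (5/2)x^2
  ∫ 9 dx = 9x
F(x) = -x^3 + (5/2)x^2 + 9x + C


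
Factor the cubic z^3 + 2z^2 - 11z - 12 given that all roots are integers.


Try integer roots (divisors of -12). z=-1: p(-1)=0.
Divide out (z + 1): quotient is z^2 + z - 12.
Factor the quadratic: (z + 4)(z - 3)
Result: (z + 1)(z + 4)(z - 3)


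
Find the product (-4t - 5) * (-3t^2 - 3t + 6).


Distribute each term of the first polynomial:
  (-4t)(-3t^2 - 3t + 6) = 12t^3 + 12t^2 - 24t
  (-5)(-3t^2 - 3t + 6) = 15t^2 + 15t - 30
Sum: 12t^3 + 27t^2 - 9t - 30


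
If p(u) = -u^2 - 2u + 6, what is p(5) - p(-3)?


p(5) = -29
p(-3) = 3
p(5) - p(-3) = -29 - 3 = -32


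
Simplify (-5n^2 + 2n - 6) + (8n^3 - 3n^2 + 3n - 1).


Align terms by degree and add:
  -5n^2 + 2n - 6
+ 8n^3 - 3n^2 + 3n - 1
= 8n^3 - 8n^2 + 5n - 7


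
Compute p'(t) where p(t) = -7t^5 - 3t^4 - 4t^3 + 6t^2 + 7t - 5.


Apply the power rule term by term:
  d/dt(-7t^5) = -35t^4
  d/dt(-3t^4) = -12t^3
  d/dt(-4t^3) = -12t^2
  d/dt(6t^2) = 12t
  d/dt(7t) = 7
  d/dt(-5) = 0
p'(t) = -35t^4 - 12t^3 - 12t^2 + 12t + 7


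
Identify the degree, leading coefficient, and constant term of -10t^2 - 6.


Highest power of t is 2, with coefficient -10. Constant term is -6.
Degree = 2, leading coefficient = -10, constant term = -6


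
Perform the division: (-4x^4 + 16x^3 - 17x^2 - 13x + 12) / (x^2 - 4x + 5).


(-4x^4 + 16x^3 - 17x^2 - 13x + 12) / (x^2 - 4x + 5)
Step 1: -4x^2 * (x^2 - 4x + 5) = -4x^4 + 16x^3 - 20x^2; subtract.
Step 2: 0 * (x^2 - 4x + 5) = 0; subtract.
Step 3: 3 * (x^2 - 4x + 5) = 3x^2 - 12x + 15; subtract.
Quotient: -4x^2 + 3, Remainder: -x - 3


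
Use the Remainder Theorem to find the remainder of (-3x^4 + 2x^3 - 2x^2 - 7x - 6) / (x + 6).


By the Remainder Theorem, the remainder equals p(-6):
  -3*(-6)^4 = -3888
  2*(-6)^3 = -432
  -2*(-6)^2 = -72
  -7*(-6)^1 = 42
  constant: -6
Sum: -3888 - 432 - 72 + 42 - 6 = -4356


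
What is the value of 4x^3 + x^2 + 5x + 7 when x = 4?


Using direct substitution:
  4 * (4)^3 = 256
  1 * (4)^2 = 16
  5 * (4)^1 = 20
  constant: 7
Sum = 256 + 16 + 20 + 7 = 299


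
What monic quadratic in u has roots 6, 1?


p(u) = (u - 6)(u - 1)
Expand: u^2 - 7u + 6


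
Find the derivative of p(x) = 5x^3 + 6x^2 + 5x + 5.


Apply the power rule term by term:
  d/dx(5x^3) = 15x^2
  d/dx(6x^2) = 12x
  d/dx(5x) = 5
  d/dx(5) = 0
p'(x) = 15x^2 + 12x + 5


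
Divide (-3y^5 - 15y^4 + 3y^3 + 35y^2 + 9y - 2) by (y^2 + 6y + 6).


(-3y^5 - 15y^4 + 3y^3 + 35y^2 + 9y - 2) / (y^2 + 6y + 6)
Step 1: -3y^3 * (y^2 + 6y + 6) = -3y^5 - 18y^4 - 18y^3; subtract.
Step 2: 3y^2 * (y^2 + 6y + 6) = 3y^4 + 18y^3 + 18y^2; subtract.
Step 3: 3y * (y^2 + 6y + 6) = 3y^3 + 18y^2 + 18y; subtract.
Step 4: -1 * (y^2 + 6y + 6) = -y^2 - 6y - 6; subtract.
Quotient: -3y^3 + 3y^2 + 3y - 1, Remainder: -3y + 4


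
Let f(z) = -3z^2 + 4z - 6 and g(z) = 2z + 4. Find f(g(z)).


Substitute g(z) into f:
f(g(z)) = -3*(2z + 4)^2 + 4*(2z + 4) + (-6)
(2z + 4)^2 = 4z^2 + 16z + 16
Expand and combine: -12z^2 - 40z - 38


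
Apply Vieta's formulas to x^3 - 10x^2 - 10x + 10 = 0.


Monic cubic x^3+bx^2+cx+d=0: sum=-b, pairwise sum=c, product=-d.
b=-10, c=-10, d=10
r1+r2+r3 = 10
r1r2+r1r3+r2r3 = -10
r1r2r3 = -10


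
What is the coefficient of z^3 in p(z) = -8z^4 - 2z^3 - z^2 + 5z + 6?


Read off the coefficient of z^3: -2


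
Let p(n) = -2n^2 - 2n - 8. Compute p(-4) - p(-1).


p(-4) = -32
p(-1) = -8
p(-4) - p(-1) = -32 + 8 = -24


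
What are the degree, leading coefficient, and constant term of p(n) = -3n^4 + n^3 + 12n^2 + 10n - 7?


Highest power of n is 4, with coefficient -3. Constant term is -7.
Degree = 4, leading coefficient = -3, constant term = -7


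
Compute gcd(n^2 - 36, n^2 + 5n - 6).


Factor each:
  n^2 - 36 = (n + 6)(n - 6)
  n^2 + 5n - 6 = (n + 6)(n - 1)
Common monic factor: n + 6


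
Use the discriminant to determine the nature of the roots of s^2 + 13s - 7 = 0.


D = b^2 - 4ac = (13)^2 - 4(1)(-7) = 169 + 28 = 197
Since D > 0: two distinct irrational roots


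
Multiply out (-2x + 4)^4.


Expand (-2x + 4)^4 by repeated multiplication:
  (-2x + 4)^2 = 4x^2 - 16x + 16
  (-2x + 4)^3 = -8x^3 + 48x^2 - 96x + 64
= 16x^4 - 128x^3 + 384x^2 - 512x + 256


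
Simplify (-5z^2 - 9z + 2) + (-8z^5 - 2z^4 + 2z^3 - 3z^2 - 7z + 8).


Align terms by degree and add:
  -5z^2 - 9z + 2
  -8z^5 - 2z^4 + 2z^3 - 3z^2 - 7z + 8
= -8z^5 - 2z^4 + 2z^3 - 8z^2 - 16z + 10


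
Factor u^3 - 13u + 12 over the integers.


Try integer roots (divisors of 12). u=1: p(1)=0.
Divide out (u - 1): quotient is u^2 + u - 12.
Factor the quadratic: (u + 4)(u - 3)
Result: (u - 1)(u + 4)(u - 3)


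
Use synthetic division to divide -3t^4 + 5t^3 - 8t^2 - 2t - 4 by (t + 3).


Synthetic division with c = -3. Coefficients: -3, 5, -8, -2, -4
Bring down -3.
  -3 * -3 = 9; 9 + 5 = 14
  14 * -3 = -42; -42 - 8 = -50
  -50 * -3 = 150; 150 - 2 = 148
  148 * -3 = -444; -444 - 4 = -448
Quotient: -3t^3 + 14t^2 - 50t + 148, Remainder: -448


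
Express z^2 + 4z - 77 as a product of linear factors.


Roots satisfy r1 + r2 = -b/a = -4 and r1*r2 = c/a = -77.
So r1 = 7, r2 = -11.
z^2 + 4z - 77 = (z - r1)(z - r2) = (z - 7)(z + 11)


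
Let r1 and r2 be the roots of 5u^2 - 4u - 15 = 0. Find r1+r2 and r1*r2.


For au^2+bu+c=0: sum = -b/a, product = c/a.
a=5, b=-4, c=-15
Sum = -(-4)/5 = 4/5
Product = (-15)/5 = -3


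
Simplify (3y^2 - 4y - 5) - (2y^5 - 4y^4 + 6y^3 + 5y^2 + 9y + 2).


Distribute the minus sign:
  (3y^2 - 4y - 5)
- (2y^5 - 4y^4 + 6y^3 + 5y^2 + 9y + 2)
Negate second polynomial: -2y^5 + 4y^4 - 6y^3 - 5y^2 - 9y - 2
Add: -2y^5 + 4y^4 - 6y^3 - 2y^2 - 13y - 7


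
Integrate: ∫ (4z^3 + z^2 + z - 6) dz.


Reverse power rule on each term:
  ∫ 4z^3 dz = z^4
  ∫ z^2 dz = (1/3)z^3
  ∫ z dz = (1/2)z^2
  ∫ -6 dz = -6z
F(z) = z^4 + (1/3)z^3 + (1/2)z^2 - 6z + C


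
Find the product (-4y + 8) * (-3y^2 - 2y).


Distribute each term of the first polynomial:
  (-4y)(-3y^2 - 2y) = 12y^3 + 8y^2
  (8)(-3y^2 - 2y) = -24y^2 - 16y
Sum: 12y^3 - 16y^2 - 16y


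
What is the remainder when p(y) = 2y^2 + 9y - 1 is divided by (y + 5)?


By the Remainder Theorem, the remainder equals p(-5):
  2*(-5)^2 = 50
  9*(-5)^1 = -45
  constant: -1
Sum: 50 - 45 - 1 = 4


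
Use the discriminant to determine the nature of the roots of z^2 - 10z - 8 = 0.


D = b^2 - 4ac = (-10)^2 - 4(1)(-8) = 100 + 32 = 132
Since D > 0: two distinct irrational roots


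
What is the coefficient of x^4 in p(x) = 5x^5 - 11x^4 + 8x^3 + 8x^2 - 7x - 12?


Read off the coefficient of x^4: -11


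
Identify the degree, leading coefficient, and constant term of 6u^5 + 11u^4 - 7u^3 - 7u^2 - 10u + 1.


Highest power of u is 5, with coefficient 6. Constant term is 1.
Degree = 5, leading coefficient = 6, constant term = 1


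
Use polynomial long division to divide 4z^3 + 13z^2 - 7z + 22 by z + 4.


(4z^3 + 13z^2 - 7z + 22) / (z + 4)
Step 1: 4z^2 * (z + 4) = 4z^3 + 16z^2; subtract.
Step 2: -3z * (z + 4) = -3z^2 - 12z; subtract.
Step 3: 5 * (z + 4) = 5z + 20; subtract.
Quotient: 4z^2 - 3z + 5, Remainder: 2


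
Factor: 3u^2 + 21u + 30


Roots satisfy r1 + r2 = -b/a = -7 and r1*r2 = c/a = 10.
So r1 = -5, r2 = -2.
3u^2 + 21u + 30 = 3(u - r1)(u - r2) = 3(u + 5)(u + 2)


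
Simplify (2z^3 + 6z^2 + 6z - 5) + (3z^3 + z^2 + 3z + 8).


Align terms by degree and add:
  2z^3 + 6z^2 + 6z - 5
+ 3z^3 + z^2 + 3z + 8
= 5z^3 + 7z^2 + 9z + 3


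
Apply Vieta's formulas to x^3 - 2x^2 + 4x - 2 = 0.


Monic cubic x^3+bx^2+cx+d=0: sum=-b, pairwise sum=c, product=-d.
b=-2, c=4, d=-2
r1+r2+r3 = 2
r1r2+r1r3+r2r3 = 4
r1r2r3 = 2


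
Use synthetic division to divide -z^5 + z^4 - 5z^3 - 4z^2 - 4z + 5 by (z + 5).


Synthetic division with c = -5. Coefficients: -1, 1, -5, -4, -4, 5
Bring down -1.
  -1 * -5 = 5; 5 + 1 = 6
  6 * -5 = -30; -30 - 5 = -35
  -35 * -5 = 175; 175 - 4 = 171
  171 * -5 = -855; -855 - 4 = -859
  -859 * -5 = 4295; 4295 + 5 = 4300
Quotient: -z^4 + 6z^3 - 35z^2 + 171z - 859, Remainder: 4300


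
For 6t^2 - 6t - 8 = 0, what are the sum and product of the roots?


For at^2+bt+c=0: sum = -b/a, product = c/a.
a=6, b=-6, c=-8
Sum = -(-6)/6 = 1
Product = (-8)/6 = -4/3


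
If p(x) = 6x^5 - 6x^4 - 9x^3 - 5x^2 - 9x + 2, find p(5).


Using direct substitution:
  6 * (5)^5 = 18750
  -6 * (5)^4 = -3750
  -9 * (5)^3 = -1125
  -5 * (5)^2 = -125
  -9 * (5)^1 = -45
  constant: 2
Sum = 18750 - 3750 - 1125 - 125 - 45 + 2 = 13707


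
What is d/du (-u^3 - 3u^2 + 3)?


Apply the power rule term by term:
  d/du(-u^3) = -3u^2
  d/du(-3u^2) = -6u
  d/du(3) = 0
p'(u) = -3u^2 - 6u


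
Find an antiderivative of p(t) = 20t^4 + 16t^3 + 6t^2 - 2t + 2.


Reverse power rule on each term:
  ∫ 20t^4 dt = 4t^5
  ∫ 16t^3 dt = 4t^4
  ∫ 6t^2 dt = 2t^3
  ∫ -2t dt = -t^2
  ∫ 2 dt = 2t
F(t) = 4t^5 + 4t^4 + 2t^3 - t^2 + 2t + C


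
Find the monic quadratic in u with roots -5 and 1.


p(u) = (u + 5)(u - 1)
Expand: u^2 + 4u - 5


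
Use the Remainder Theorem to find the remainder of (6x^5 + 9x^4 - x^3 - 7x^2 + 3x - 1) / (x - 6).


By the Remainder Theorem, the remainder equals p(6):
  6*(6)^5 = 46656
  9*(6)^4 = 11664
  -1*(6)^3 = -216
  -7*(6)^2 = -252
  3*(6)^1 = 18
  constant: -1
Sum: 46656 + 11664 - 216 - 252 + 18 - 1 = 57869


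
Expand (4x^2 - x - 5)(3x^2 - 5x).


Distribute each term of the first polynomial:
  (4x^2)(3x^2 - 5x) = 12x^4 - 20x^3
  (-x)(3x^2 - 5x) = -3x^3 + 5x^2
  (-5)(3x^2 - 5x) = -15x^2 + 25x
Sum: 12x^4 - 23x^3 - 10x^2 + 25x


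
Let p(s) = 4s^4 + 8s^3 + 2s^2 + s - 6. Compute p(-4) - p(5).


p(-4) = 534
p(5) = 3549
p(-4) - p(5) = 534 - 3549 = -3015


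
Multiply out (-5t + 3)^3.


Expand (-5t + 3)^3 by repeated multiplication:
  (-5t + 3)^2 = 25t^2 - 30t + 9
= -125t^3 + 225t^2 - 135t + 27


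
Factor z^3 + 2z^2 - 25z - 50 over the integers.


Try integer roots (divisors of -50). z=-2: p(-2)=0.
Divide out (z + 2): quotient is z^2 - 25.
Factor the quadratic: (z + 5)(z - 5)
Result: (z + 2)(z + 5)(z - 5)


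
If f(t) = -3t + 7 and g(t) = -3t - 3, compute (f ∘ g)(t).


Substitute g(t) into f:
f(g(t)) = -3*(-3t - 3) + 7
Expand and combine: 9t + 16


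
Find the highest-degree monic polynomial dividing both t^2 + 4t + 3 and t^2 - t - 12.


Factor each:
  t^2 + 4t + 3 = (t + 3)(t + 1)
  t^2 - t - 12 = (t + 3)(t - 4)
Common monic factor: t + 3


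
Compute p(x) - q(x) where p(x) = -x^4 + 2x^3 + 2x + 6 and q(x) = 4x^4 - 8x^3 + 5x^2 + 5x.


Distribute the minus sign:
  (-x^4 + 2x^3 + 2x + 6)
- (4x^4 - 8x^3 + 5x^2 + 5x)
Negate second polynomial: -4x^4 + 8x^3 - 5x^2 - 5x
Add: -5x^4 + 10x^3 - 5x^2 - 3x + 6


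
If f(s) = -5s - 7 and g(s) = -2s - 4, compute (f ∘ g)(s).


Substitute g(s) into f:
f(g(s)) = -5*(-2s - 4) + (-7)
Expand and combine: 10s + 13


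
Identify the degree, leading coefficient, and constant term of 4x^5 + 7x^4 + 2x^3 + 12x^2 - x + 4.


Highest power of x is 5, with coefficient 4. Constant term is 4.
Degree = 5, leading coefficient = 4, constant term = 4


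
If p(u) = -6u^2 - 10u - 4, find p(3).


Using direct substitution:
  -6 * (3)^2 = -54
  -10 * (3)^1 = -30
  constant: -4
Sum = -54 - 30 - 4 = -88


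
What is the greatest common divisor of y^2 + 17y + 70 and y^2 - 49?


Factor each:
  y^2 + 17y + 70 = (y + 7)(y + 10)
  y^2 - 49 = (y + 7)(y - 7)
Common monic factor: y + 7


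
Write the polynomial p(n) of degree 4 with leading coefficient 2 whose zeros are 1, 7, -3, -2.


p(n) = 2(n - 1)(n - 7)(n + 3)(n + 2)
Expand: 2n^4 - 6n^3 - 54n^2 - 26n + 84


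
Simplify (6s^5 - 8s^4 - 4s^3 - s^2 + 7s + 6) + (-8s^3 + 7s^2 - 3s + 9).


Align terms by degree and add:
  6s^5 - 8s^4 - 4s^3 - s^2 + 7s + 6
  -8s^3 + 7s^2 - 3s + 9
= 6s^5 - 8s^4 - 12s^3 + 6s^2 + 4s + 15


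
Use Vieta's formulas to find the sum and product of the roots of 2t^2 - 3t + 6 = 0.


For at^2+bt+c=0: sum = -b/a, product = c/a.
a=2, b=-3, c=6
Sum = -(-3)/2 = 3/2
Product = (6)/2 = 3


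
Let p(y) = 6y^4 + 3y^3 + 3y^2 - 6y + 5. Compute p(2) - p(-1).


p(2) = 125
p(-1) = 17
p(2) - p(-1) = 125 - 17 = 108


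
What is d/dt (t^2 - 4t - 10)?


Apply the power rule term by term:
  d/dt(t^2) = 2t
  d/dt(-4t) = -4
  d/dt(-10) = 0
p'(t) = 2t - 4


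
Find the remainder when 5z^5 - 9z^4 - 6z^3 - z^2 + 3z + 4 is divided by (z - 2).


By the Remainder Theorem, the remainder equals p(2):
  5*(2)^5 = 160
  -9*(2)^4 = -144
  -6*(2)^3 = -48
  -1*(2)^2 = -4
  3*(2)^1 = 6
  constant: 4
Sum: 160 - 144 - 48 - 4 + 6 + 4 = -26


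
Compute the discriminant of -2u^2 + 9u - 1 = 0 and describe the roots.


D = b^2 - 4ac = (9)^2 - 4(-2)(-1) = 81 - 8 = 73
Since D > 0: two distinct irrational roots


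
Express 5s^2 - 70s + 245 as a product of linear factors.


Roots satisfy r1 + r2 = -b/a = 14 and r1*r2 = c/a = 49.
So r1 = 7, r2 = 7.
5s^2 - 70s + 245 = 5(s - r1)(s - r2) = 5(s - 7)(s - 7)


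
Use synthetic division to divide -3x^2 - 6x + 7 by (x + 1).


Synthetic division with c = -1. Coefficients: -3, -6, 7
Bring down -3.
  -3 * -1 = 3; 3 - 6 = -3
  -3 * -1 = 3; 3 + 7 = 10
Quotient: -3x - 3, Remainder: 10


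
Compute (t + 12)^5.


Expand (t + 12)^5 by repeated multiplication:
  (t + 12)^2 = t^2 + 24t + 144
  (t + 12)^3 = t^3 + 36t^2 + 432t + 1728
  (t + 12)^4 = t^4 + 48t^3 + 864t^2 + 6912t + 20736
= t^5 + 60t^4 + 1440t^3 + 17280t^2 + 103680t + 248832


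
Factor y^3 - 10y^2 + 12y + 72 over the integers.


Try integer roots (divisors of 72). y=-2: p(-2)=0.
Divide out (y + 2): quotient is y^2 - 12y + 36.
Factor the quadratic: (y - 6)(y - 6)
Result: (y + 2)(y - 6)(y - 6)


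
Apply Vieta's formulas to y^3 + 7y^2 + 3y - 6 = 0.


Monic cubic y^3+by^2+cy+d=0: sum=-b, pairwise sum=c, product=-d.
b=7, c=3, d=-6
r1+r2+r3 = -7
r1r2+r1r3+r2r3 = 3
r1r2r3 = 6


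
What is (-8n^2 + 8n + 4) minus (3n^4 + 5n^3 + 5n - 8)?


Distribute the minus sign:
  (-8n^2 + 8n + 4)
- (3n^4 + 5n^3 + 5n - 8)
Negate second polynomial: -3n^4 - 5n^3 - 5n + 8
Add: -3n^4 - 5n^3 - 8n^2 + 3n + 12


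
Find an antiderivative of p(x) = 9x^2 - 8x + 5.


Reverse power rule on each term:
  ∫ 9x^2 dx = 3x^3
  ∫ -8x dx = -4x^2
  ∫ 5 dx = 5x
F(x) = 3x^3 - 4x^2 + 5x + C


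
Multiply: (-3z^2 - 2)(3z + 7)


Distribute each term of the first polynomial:
  (-3z^2)(3z + 7) = -9z^3 - 21z^2
  (-2)(3z + 7) = -6z - 14
Sum: -9z^3 - 21z^2 - 6z - 14


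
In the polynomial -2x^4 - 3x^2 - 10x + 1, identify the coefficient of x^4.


Read off the coefficient of x^4: -2


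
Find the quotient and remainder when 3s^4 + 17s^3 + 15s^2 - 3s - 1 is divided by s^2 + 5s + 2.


(3s^4 + 17s^3 + 15s^2 - 3s - 1) / (s^2 + 5s + 2)
Step 1: 3s^2 * (s^2 + 5s + 2) = 3s^4 + 15s^3 + 6s^2; subtract.
Step 2: 2s * (s^2 + 5s + 2) = 2s^3 + 10s^2 + 4s; subtract.
Step 3: -1 * (s^2 + 5s + 2) = -s^2 - 5s - 2; subtract.
Quotient: 3s^2 + 2s - 1, Remainder: -2s + 1


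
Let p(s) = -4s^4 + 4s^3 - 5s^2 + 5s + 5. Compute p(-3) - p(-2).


p(-3) = -487
p(-2) = -121
p(-3) - p(-2) = -487 + 121 = -366


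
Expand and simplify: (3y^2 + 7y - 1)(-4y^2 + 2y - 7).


Distribute each term of the first polynomial:
  (3y^2)(-4y^2 + 2y - 7) = -12y^4 + 6y^3 - 21y^2
  (7y)(-4y^2 + 2y - 7) = -28y^3 + 14y^2 - 49y
  (-1)(-4y^2 + 2y - 7) = 4y^2 - 2y + 7
Sum: -12y^4 - 22y^3 - 3y^2 - 51y + 7


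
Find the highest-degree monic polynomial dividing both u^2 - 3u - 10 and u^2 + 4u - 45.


Factor each:
  u^2 - 3u - 10 = (u - 5)(u + 2)
  u^2 + 4u - 45 = (u - 5)(u + 9)
Common monic factor: u - 5


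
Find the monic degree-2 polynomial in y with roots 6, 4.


p(y) = (y - 6)(y - 4)
Expand: y^2 - 10y + 24


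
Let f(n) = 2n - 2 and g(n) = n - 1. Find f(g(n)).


Substitute g(n) into f:
f(g(n)) = 2*(n - 1) + (-2)
Expand and combine: 2n - 4


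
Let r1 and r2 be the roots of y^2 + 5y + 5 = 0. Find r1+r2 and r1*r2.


For ay^2+by+c=0: sum = -b/a, product = c/a.
a=1, b=5, c=5
Sum = -(5)/1 = -5
Product = (5)/1 = 5


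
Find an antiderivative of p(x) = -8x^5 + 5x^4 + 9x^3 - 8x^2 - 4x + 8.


Reverse power rule on each term:
  ∫ -8x^5 dx = -(4/3)x^6
  ∫ 5x^4 dx = x^5
  ∫ 9x^3 dx = (9/4)x^4
  ∫ -8x^2 dx = -(8/3)x^3
  ∫ -4x dx = -2x^2
  ∫ 8 dx = 8x
F(x) = -(4/3)x^6 + x^5 + (9/4)x^4 - (8/3)x^3 - 2x^2 + 8x + C


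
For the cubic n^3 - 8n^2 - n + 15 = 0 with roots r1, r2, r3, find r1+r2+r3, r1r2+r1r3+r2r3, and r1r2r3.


Monic cubic n^3+bn^2+cn+d=0: sum=-b, pairwise sum=c, product=-d.
b=-8, c=-1, d=15
r1+r2+r3 = 8
r1r2+r1r3+r2r3 = -1
r1r2r3 = -15


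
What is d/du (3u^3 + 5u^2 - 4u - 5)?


Apply the power rule term by term:
  d/du(3u^3) = 9u^2
  d/du(5u^2) = 10u
  d/du(-4u) = -4
  d/du(-5) = 0
p'(u) = 9u^2 + 10u - 4


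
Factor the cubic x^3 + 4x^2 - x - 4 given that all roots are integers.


Try integer roots (divisors of -4). x=1: p(1)=0.
Divide out (x - 1): quotient is x^2 + 5x + 4.
Factor the quadratic: (x + 4)(x + 1)
Result: (x - 1)(x + 4)(x + 1)


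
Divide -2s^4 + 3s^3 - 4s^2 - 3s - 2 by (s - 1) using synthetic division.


Synthetic division with c = 1. Coefficients: -2, 3, -4, -3, -2
Bring down -2.
  -2 * 1 = -2; -2 + 3 = 1
  1 * 1 = 1; 1 - 4 = -3
  -3 * 1 = -3; -3 - 3 = -6
  -6 * 1 = -6; -6 - 2 = -8
Quotient: -2s^3 + s^2 - 3s - 6, Remainder: -8


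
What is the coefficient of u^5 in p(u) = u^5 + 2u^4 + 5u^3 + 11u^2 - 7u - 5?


Read off the coefficient of u^5: 1


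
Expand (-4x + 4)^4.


Expand (-4x + 4)^4 by repeated multiplication:
  (-4x + 4)^2 = 16x^2 - 32x + 16
  (-4x + 4)^3 = -64x^3 + 192x^2 - 192x + 64
= 256x^4 - 1024x^3 + 1536x^2 - 1024x + 256


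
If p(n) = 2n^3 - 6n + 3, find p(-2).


Using direct substitution:
  2 * (-2)^3 = -16
  0 * (-2)^2 = 0
  -6 * (-2)^1 = 12
  constant: 3
Sum = -16 + 0 + 12 + 3 = -1


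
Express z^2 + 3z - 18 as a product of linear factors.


Roots satisfy r1 + r2 = -b/a = -3 and r1*r2 = c/a = -18.
So r1 = -6, r2 = 3.
z^2 + 3z - 18 = (z - r1)(z - r2) = (z + 6)(z - 3)


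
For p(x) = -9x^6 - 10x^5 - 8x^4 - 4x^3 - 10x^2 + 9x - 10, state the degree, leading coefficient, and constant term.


Highest power of x is 6, with coefficient -9. Constant term is -10.
Degree = 6, leading coefficient = -9, constant term = -10


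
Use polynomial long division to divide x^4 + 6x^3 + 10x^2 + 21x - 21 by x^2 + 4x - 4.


(x^4 + 6x^3 + 10x^2 + 21x - 21) / (x^2 + 4x - 4)
Step 1: x^2 * (x^2 + 4x - 4) = x^4 + 4x^3 - 4x^2; subtract.
Step 2: 2x * (x^2 + 4x - 4) = 2x^3 + 8x^2 - 8x; subtract.
Step 3: 6 * (x^2 + 4x - 4) = 6x^2 + 24x - 24; subtract.
Quotient: x^2 + 2x + 6, Remainder: 5x + 3


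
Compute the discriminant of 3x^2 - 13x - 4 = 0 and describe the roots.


D = b^2 - 4ac = (-13)^2 - 4(3)(-4) = 169 + 48 = 217
Since D > 0: two distinct irrational roots


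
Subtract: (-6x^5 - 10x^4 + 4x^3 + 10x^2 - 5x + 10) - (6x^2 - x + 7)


Distribute the minus sign:
  (-6x^5 - 10x^4 + 4x^3 + 10x^2 - 5x + 10)
- (6x^2 - x + 7)
Negate second polynomial: -6x^2 + x - 7
Add: -6x^5 - 10x^4 + 4x^3 + 4x^2 - 4x + 3


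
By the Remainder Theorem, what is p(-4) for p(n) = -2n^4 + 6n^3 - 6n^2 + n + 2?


By the Remainder Theorem, the remainder equals p(-4):
  -2*(-4)^4 = -512
  6*(-4)^3 = -384
  -6*(-4)^2 = -96
  1*(-4)^1 = -4
  constant: 2
Sum: -512 - 384 - 96 - 4 + 2 = -994


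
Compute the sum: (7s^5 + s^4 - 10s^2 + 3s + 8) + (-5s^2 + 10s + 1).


Align terms by degree and add:
  7s^5 + s^4 - 10s^2 + 3s + 8
  -5s^2 + 10s + 1
= 7s^5 + s^4 - 15s^2 + 13s + 9


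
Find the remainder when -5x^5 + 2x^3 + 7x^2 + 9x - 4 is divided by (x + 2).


By the Remainder Theorem, the remainder equals p(-2):
  -5*(-2)^5 = 160
  0*(-2)^4 = 0
  2*(-2)^3 = -16
  7*(-2)^2 = 28
  9*(-2)^1 = -18
  constant: -4
Sum: 160 + 0 - 16 + 28 - 18 - 4 = 150


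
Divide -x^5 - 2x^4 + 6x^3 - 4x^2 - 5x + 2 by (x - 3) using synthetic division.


Synthetic division with c = 3. Coefficients: -1, -2, 6, -4, -5, 2
Bring down -1.
  -1 * 3 = -3; -3 - 2 = -5
  -5 * 3 = -15; -15 + 6 = -9
  -9 * 3 = -27; -27 - 4 = -31
  -31 * 3 = -93; -93 - 5 = -98
  -98 * 3 = -294; -294 + 2 = -292
Quotient: -x^4 - 5x^3 - 9x^2 - 31x - 98, Remainder: -292


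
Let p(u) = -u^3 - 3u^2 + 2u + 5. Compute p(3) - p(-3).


p(3) = -43
p(-3) = -1
p(3) - p(-3) = -43 + 1 = -42


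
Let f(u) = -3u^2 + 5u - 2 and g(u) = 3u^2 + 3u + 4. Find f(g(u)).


Substitute g(u) into f:
f(g(u)) = -3*(3u^2 + 3u + 4)^2 + 5*(3u^2 + 3u + 4) + (-2)
(3u^2 + 3u + 4)^2 = 9u^4 + 18u^3 + 33u^2 + 24u + 16
Expand and combine: -27u^4 - 54u^3 - 84u^2 - 57u - 30


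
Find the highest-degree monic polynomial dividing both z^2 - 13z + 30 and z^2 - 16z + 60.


Factor each:
  z^2 - 13z + 30 = (z - 10)(z - 3)
  z^2 - 16z + 60 = (z - 10)(z - 6)
Common monic factor: z - 10


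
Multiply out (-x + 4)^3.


Expand (-x + 4)^3 by repeated multiplication:
  (-x + 4)^2 = x^2 - 8x + 16
= -x^3 + 12x^2 - 48x + 64


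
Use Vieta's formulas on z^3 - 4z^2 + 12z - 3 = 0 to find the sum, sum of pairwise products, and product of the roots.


Monic cubic z^3+bz^2+cz+d=0: sum=-b, pairwise sum=c, product=-d.
b=-4, c=12, d=-3
r1+r2+r3 = 4
r1r2+r1r3+r2r3 = 12
r1r2r3 = 3


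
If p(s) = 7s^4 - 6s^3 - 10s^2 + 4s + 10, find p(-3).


Using direct substitution:
  7 * (-3)^4 = 567
  -6 * (-3)^3 = 162
  -10 * (-3)^2 = -90
  4 * (-3)^1 = -12
  constant: 10
Sum = 567 + 162 - 90 - 12 + 10 = 637


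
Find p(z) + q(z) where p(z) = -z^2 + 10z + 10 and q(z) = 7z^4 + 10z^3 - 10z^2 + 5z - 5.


Align terms by degree and add:
  -z^2 + 10z + 10
+ 7z^4 + 10z^3 - 10z^2 + 5z - 5
= 7z^4 + 10z^3 - 11z^2 + 15z + 5


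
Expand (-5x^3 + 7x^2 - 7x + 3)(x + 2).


Distribute each term of the first polynomial:
  (-5x^3)(x + 2) = -5x^4 - 10x^3
  (7x^2)(x + 2) = 7x^3 + 14x^2
  (-7x)(x + 2) = -7x^2 - 14x
  (3)(x + 2) = 3x + 6
Sum: -5x^4 - 3x^3 + 7x^2 - 11x + 6


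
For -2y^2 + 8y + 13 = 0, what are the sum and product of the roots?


For ay^2+by+c=0: sum = -b/a, product = c/a.
a=-2, b=8, c=13
Sum = -(8)/-2 = 4
Product = (13)/-2 = -13/2


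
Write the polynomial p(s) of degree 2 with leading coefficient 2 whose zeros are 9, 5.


p(s) = 2(s - 9)(s - 5)
Expand: 2s^2 - 28s + 90


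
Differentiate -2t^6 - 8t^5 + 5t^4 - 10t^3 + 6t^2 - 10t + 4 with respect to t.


Apply the power rule term by term:
  d/dt(-2t^6) = -12t^5
  d/dt(-8t^5) = -40t^4
  d/dt(5t^4) = 20t^3
  d/dt(-10t^3) = -30t^2
  d/dt(6t^2) = 12t
  d/dt(-10t) = -10
  d/dt(4) = 0
p'(t) = -12t^5 - 40t^4 + 20t^3 - 30t^2 + 12t - 10


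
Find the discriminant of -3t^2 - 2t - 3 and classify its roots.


D = b^2 - 4ac = (-2)^2 - 4(-3)(-3) = 4 - 36 = -32
Since D < 0: two complex conjugate roots (no real roots)


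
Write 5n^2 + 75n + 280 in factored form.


Roots satisfy r1 + r2 = -b/a = -15 and r1*r2 = c/a = 56.
So r1 = -8, r2 = -7.
5n^2 + 75n + 280 = 5(n - r1)(n - r2) = 5(n + 8)(n + 7)


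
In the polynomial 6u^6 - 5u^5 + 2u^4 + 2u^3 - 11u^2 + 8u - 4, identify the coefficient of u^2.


Read off the coefficient of u^2: -11


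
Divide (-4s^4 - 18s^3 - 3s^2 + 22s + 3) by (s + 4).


(-4s^4 - 18s^3 - 3s^2 + 22s + 3) / (s + 4)
Step 1: -4s^3 * (s + 4) = -4s^4 - 16s^3; subtract.
Step 2: -2s^2 * (s + 4) = -2s^3 - 8s^2; subtract.
Step 3: 5s * (s + 4) = 5s^2 + 20s; subtract.
Step 4: 2 * (s + 4) = 2s + 8; subtract.
Quotient: -4s^3 - 2s^2 + 5s + 2, Remainder: -5


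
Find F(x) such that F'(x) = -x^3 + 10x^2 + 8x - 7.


Reverse power rule on each term:
  ∫ -x^3 dx = -(1/4)x^4
  ∫ 10x^2 dx = (10/3)x^3
  ∫ 8x dx = 4x^2
  ∫ -7 dx = -7x
F(x) = -(1/4)x^4 + (10/3)x^3 + 4x^2 - 7x + C


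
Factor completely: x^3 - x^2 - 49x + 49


Try integer roots (divisors of 49). x=1: p(1)=0.
Divide out (x - 1): quotient is x^2 - 49.
Factor the quadratic: (x + 7)(x - 7)
Result: (x - 1)(x + 7)(x - 7)


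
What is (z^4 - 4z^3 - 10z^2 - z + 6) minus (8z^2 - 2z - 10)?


Distribute the minus sign:
  (z^4 - 4z^3 - 10z^2 - z + 6)
- (8z^2 - 2z - 10)
Negate second polynomial: -8z^2 + 2z + 10
Add: z^4 - 4z^3 - 18z^2 + z + 16


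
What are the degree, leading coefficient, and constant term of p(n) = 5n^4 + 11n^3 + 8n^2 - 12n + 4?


Highest power of n is 4, with coefficient 5. Constant term is 4.
Degree = 4, leading coefficient = 5, constant term = 4


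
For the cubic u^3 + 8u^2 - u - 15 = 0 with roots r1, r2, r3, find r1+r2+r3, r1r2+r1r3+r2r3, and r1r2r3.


Monic cubic u^3+bu^2+cu+d=0: sum=-b, pairwise sum=c, product=-d.
b=8, c=-1, d=-15
r1+r2+r3 = -8
r1r2+r1r3+r2r3 = -1
r1r2r3 = 15


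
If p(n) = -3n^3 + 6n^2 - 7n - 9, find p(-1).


Using direct substitution:
  -3 * (-1)^3 = 3
  6 * (-1)^2 = 6
  -7 * (-1)^1 = 7
  constant: -9
Sum = 3 + 6 + 7 - 9 = 7


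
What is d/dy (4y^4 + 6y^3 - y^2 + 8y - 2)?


Apply the power rule term by term:
  d/dy(4y^4) = 16y^3
  d/dy(6y^3) = 18y^2
  d/dy(-y^2) = -2y
  d/dy(8y) = 8
  d/dy(-2) = 0
p'(y) = 16y^3 + 18y^2 - 2y + 8


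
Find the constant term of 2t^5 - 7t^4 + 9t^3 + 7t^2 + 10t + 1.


Read off the constant term: 1


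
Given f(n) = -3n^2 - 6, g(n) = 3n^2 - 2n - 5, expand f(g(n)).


Substitute g(n) into f:
f(g(n)) = -3*(3n^2 - 2n - 5)^2 + (-6)
(3n^2 - 2n - 5)^2 = 9n^4 - 12n^3 - 26n^2 + 20n + 25
Expand and combine: -27n^4 + 36n^3 + 78n^2 - 60n - 81


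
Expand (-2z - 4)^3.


Expand (-2z - 4)^3 by repeated multiplication:
  (-2z - 4)^2 = 4z^2 + 16z + 16
= -8z^3 - 48z^2 - 96z - 64


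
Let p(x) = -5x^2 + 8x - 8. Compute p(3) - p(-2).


p(3) = -29
p(-2) = -44
p(3) - p(-2) = -29 + 44 = 15


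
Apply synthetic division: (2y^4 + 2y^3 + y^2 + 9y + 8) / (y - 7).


Synthetic division with c = 7. Coefficients: 2, 2, 1, 9, 8
Bring down 2.
  2 * 7 = 14; 14 + 2 = 16
  16 * 7 = 112; 112 + 1 = 113
  113 * 7 = 791; 791 + 9 = 800
  800 * 7 = 5600; 5600 + 8 = 5608
Quotient: 2y^3 + 16y^2 + 113y + 800, Remainder: 5608


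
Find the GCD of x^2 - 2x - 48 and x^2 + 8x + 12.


Factor each:
  x^2 - 2x - 48 = (x + 6)(x - 8)
  x^2 + 8x + 12 = (x + 6)(x + 2)
Common monic factor: x + 6


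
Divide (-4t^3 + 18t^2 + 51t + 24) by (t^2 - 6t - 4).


(-4t^3 + 18t^2 + 51t + 24) / (t^2 - 6t - 4)
Step 1: -4t * (t^2 - 6t - 4) = -4t^3 + 24t^2 + 16t; subtract.
Step 2: -6 * (t^2 - 6t - 4) = -6t^2 + 36t + 24; subtract.
Quotient: -4t - 6, Remainder: -t


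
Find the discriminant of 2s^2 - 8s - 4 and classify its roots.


D = b^2 - 4ac = (-8)^2 - 4(2)(-4) = 64 + 32 = 96
Since D > 0: two distinct irrational roots


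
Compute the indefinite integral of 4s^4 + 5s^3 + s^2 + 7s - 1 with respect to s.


Reverse power rule on each term:
  ∫ 4s^4 ds = (4/5)s^5
  ∫ 5s^3 ds = (5/4)s^4
  ∫ s^2 ds = (1/3)s^3
  ∫ 7s ds = (7/2)s^2
  ∫ -1 ds = -s
F(s) = (4/5)s^5 + (5/4)s^4 + (1/3)s^3 + (7/2)s^2 - s + C


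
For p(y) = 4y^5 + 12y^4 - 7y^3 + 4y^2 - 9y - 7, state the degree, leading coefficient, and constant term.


Highest power of y is 5, with coefficient 4. Constant term is -7.
Degree = 5, leading coefficient = 4, constant term = -7


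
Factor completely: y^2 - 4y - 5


Roots satisfy r1 + r2 = -b/a = 4 and r1*r2 = c/a = -5.
So r1 = 5, r2 = -1.
y^2 - 4y - 5 = (y - r1)(y - r2) = (y - 5)(y + 1)


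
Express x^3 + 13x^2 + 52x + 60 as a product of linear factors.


Try integer roots (divisors of 60). x=-5: p(-5)=0.
Divide out (x + 5): quotient is x^2 + 8x + 12.
Factor the quadratic: (x + 6)(x + 2)
Result: (x + 5)(x + 6)(x + 2)


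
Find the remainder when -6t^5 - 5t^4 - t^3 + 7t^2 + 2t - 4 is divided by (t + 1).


By the Remainder Theorem, the remainder equals p(-1):
  -6*(-1)^5 = 6
  -5*(-1)^4 = -5
  -1*(-1)^3 = 1
  7*(-1)^2 = 7
  2*(-1)^1 = -2
  constant: -4
Sum: 6 - 5 + 1 + 7 - 2 - 4 = 3


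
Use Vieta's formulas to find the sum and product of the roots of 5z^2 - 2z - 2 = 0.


For az^2+bz+c=0: sum = -b/a, product = c/a.
a=5, b=-2, c=-2
Sum = -(-2)/5 = 2/5
Product = (-2)/5 = -2/5


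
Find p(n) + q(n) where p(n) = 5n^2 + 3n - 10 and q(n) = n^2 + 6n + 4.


Align terms by degree and add:
  5n^2 + 3n - 10
+ n^2 + 6n + 4
= 6n^2 + 9n - 6


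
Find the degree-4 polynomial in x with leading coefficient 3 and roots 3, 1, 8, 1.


p(x) = 3(x - 3)(x - 1)(x - 8)(x - 1)
Expand: 3x^4 - 39x^3 + 141x^2 - 177x + 72


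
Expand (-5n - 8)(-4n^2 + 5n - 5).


Distribute each term of the first polynomial:
  (-5n)(-4n^2 + 5n - 5) = 20n^3 - 25n^2 + 25n
  (-8)(-4n^2 + 5n - 5) = 32n^2 - 40n + 40
Sum: 20n^3 + 7n^2 - 15n + 40


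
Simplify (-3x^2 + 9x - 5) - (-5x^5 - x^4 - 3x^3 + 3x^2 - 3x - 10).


Distribute the minus sign:
  (-3x^2 + 9x - 5)
- (-5x^5 - x^4 - 3x^3 + 3x^2 - 3x - 10)
Negate second polynomial: 5x^5 + x^4 + 3x^3 - 3x^2 + 3x + 10
Add: 5x^5 + x^4 + 3x^3 - 6x^2 + 12x + 5


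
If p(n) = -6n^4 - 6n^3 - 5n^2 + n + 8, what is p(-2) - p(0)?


p(-2) = -62
p(0) = 8
p(-2) - p(0) = -62 - 8 = -70


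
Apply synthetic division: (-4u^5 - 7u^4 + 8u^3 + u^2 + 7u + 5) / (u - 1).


Synthetic division with c = 1. Coefficients: -4, -7, 8, 1, 7, 5
Bring down -4.
  -4 * 1 = -4; -4 - 7 = -11
  -11 * 1 = -11; -11 + 8 = -3
  -3 * 1 = -3; -3 + 1 = -2
  -2 * 1 = -2; -2 + 7 = 5
  5 * 1 = 5; 5 + 5 = 10
Quotient: -4u^4 - 11u^3 - 3u^2 - 2u + 5, Remainder: 10


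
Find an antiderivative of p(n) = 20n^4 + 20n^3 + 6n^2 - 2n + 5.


Reverse power rule on each term:
  ∫ 20n^4 dn = 4n^5
  ∫ 20n^3 dn = 5n^4
  ∫ 6n^2 dn = 2n^3
  ∫ -2n dn = -n^2
  ∫ 5 dn = 5n
F(n) = 4n^5 + 5n^4 + 2n^3 - n^2 + 5n + C


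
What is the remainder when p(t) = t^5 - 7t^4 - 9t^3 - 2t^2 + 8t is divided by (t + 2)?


By the Remainder Theorem, the remainder equals p(-2):
  1*(-2)^5 = -32
  -7*(-2)^4 = -112
  -9*(-2)^3 = 72
  -2*(-2)^2 = -8
  8*(-2)^1 = -16
  constant: 0
Sum: -32 - 112 + 72 - 8 - 16 + 0 = -96


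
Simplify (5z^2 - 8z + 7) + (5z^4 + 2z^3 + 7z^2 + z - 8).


Align terms by degree and add:
  5z^2 - 8z + 7
+ 5z^4 + 2z^3 + 7z^2 + z - 8
= 5z^4 + 2z^3 + 12z^2 - 7z - 1


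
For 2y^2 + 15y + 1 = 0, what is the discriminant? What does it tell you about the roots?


D = b^2 - 4ac = (15)^2 - 4(2)(1) = 225 - 8 = 217
Since D > 0: two distinct irrational roots


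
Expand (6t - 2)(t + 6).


Distribute each term of the first polynomial:
  (6t)(t + 6) = 6t^2 + 36t
  (-2)(t + 6) = -2t - 12
Sum: 6t^2 + 34t - 12


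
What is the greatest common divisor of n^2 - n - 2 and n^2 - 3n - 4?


Factor each:
  n^2 - n - 2 = (n + 1)(n - 2)
  n^2 - 3n - 4 = (n + 1)(n - 4)
Common monic factor: n + 1


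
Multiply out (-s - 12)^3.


Expand (-s - 12)^3 by repeated multiplication:
  (-s - 12)^2 = s^2 + 24s + 144
= -s^3 - 36s^2 - 432s - 1728


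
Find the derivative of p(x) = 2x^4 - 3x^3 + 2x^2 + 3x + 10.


Apply the power rule term by term:
  d/dx(2x^4) = 8x^3
  d/dx(-3x^3) = -9x^2
  d/dx(2x^2) = 4x
  d/dx(3x) = 3
  d/dx(10) = 0
p'(x) = 8x^3 - 9x^2 + 4x + 3


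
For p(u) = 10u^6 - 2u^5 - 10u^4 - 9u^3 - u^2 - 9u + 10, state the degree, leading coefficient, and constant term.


Highest power of u is 6, with coefficient 10. Constant term is 10.
Degree = 6, leading coefficient = 10, constant term = 10


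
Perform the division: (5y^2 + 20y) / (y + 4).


(5y^2 + 20y) / (y + 4)
Step 1: 5y * (y + 4) = 5y^2 + 20y; subtract.
Step 2: 0 * (y + 4) = 0; subtract.
Quotient: 5y, Remainder: 0


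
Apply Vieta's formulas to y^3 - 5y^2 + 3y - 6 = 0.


Monic cubic y^3+by^2+cy+d=0: sum=-b, pairwise sum=c, product=-d.
b=-5, c=3, d=-6
r1+r2+r3 = 5
r1r2+r1r3+r2r3 = 3
r1r2r3 = 6


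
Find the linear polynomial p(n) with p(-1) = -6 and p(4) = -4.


p(n) = mn + b. Using p(-1)=-6, p(4)=-4:
m = (-6 + 4)/(-1 - 4) = -2/-5 = 2/5
b = -6 - m*(-1) = -6 + 2/5 = -28/5
p(n) = (2/5)n - (28/5)


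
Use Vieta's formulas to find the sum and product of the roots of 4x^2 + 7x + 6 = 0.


For ax^2+bx+c=0: sum = -b/a, product = c/a.
a=4, b=7, c=6
Sum = -(7)/4 = -7/4
Product = (6)/4 = 3/2


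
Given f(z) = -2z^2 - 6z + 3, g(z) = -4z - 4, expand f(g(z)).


Substitute g(z) into f:
f(g(z)) = -2*(-4z - 4)^2 + (-6)*(-4z - 4) + 3
(-4z - 4)^2 = 16z^2 + 32z + 16
Expand and combine: -32z^2 - 40z - 5


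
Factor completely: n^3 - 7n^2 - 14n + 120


Try integer roots (divisors of 120). n=6: p(6)=0.
Divide out (n - 6): quotient is n^2 - n - 20.
Factor the quadratic: (n + 4)(n - 5)
Result: (n - 6)(n + 4)(n - 5)


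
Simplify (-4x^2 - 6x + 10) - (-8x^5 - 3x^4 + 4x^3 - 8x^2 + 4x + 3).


Distribute the minus sign:
  (-4x^2 - 6x + 10)
- (-8x^5 - 3x^4 + 4x^3 - 8x^2 + 4x + 3)
Negate second polynomial: 8x^5 + 3x^4 - 4x^3 + 8x^2 - 4x - 3
Add: 8x^5 + 3x^4 - 4x^3 + 4x^2 - 10x + 7


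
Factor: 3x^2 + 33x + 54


Roots satisfy r1 + r2 = -b/a = -11 and r1*r2 = c/a = 18.
So r1 = -2, r2 = -9.
3x^2 + 33x + 54 = 3(x - r1)(x - r2) = 3(x + 2)(x + 9)


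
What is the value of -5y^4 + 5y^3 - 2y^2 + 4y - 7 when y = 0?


Using direct substitution:
  -5 * (0)^4 = 0
  5 * (0)^3 = 0
  -2 * (0)^2 = 0
  4 * (0)^1 = 0
  constant: -7
Sum = 0 + 0 + 0 + 0 - 7 = -7


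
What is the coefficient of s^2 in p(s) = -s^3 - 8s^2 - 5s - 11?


Read off the coefficient of s^2: -8


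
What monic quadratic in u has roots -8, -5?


p(u) = (u + 8)(u + 5)
Expand: u^2 + 13u + 40


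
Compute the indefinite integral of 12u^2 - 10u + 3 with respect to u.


Reverse power rule on each term:
  ∫ 12u^2 du = 4u^3
  ∫ -10u du = -5u^2
  ∫ 3 du = 3u
F(u) = 4u^3 - 5u^2 + 3u + C


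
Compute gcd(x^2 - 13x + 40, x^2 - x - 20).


Factor each:
  x^2 - 13x + 40 = (x - 5)(x - 8)
  x^2 - x - 20 = (x - 5)(x + 4)
Common monic factor: x - 5


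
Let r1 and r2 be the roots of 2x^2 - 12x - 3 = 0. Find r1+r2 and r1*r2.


For ax^2+bx+c=0: sum = -b/a, product = c/a.
a=2, b=-12, c=-3
Sum = -(-12)/2 = 6
Product = (-3)/2 = -3/2


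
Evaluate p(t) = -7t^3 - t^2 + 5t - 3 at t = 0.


Using direct substitution:
  -7 * (0)^3 = 0
  -1 * (0)^2 = 0
  5 * (0)^1 = 0
  constant: -3
Sum = 0 + 0 + 0 - 3 = -3


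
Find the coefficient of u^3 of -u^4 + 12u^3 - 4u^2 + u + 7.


Read off the coefficient of u^3: 12


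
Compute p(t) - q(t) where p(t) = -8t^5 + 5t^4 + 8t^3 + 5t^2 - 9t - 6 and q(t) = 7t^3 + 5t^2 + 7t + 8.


Distribute the minus sign:
  (-8t^5 + 5t^4 + 8t^3 + 5t^2 - 9t - 6)
- (7t^3 + 5t^2 + 7t + 8)
Negate second polynomial: -7t^3 - 5t^2 - 7t - 8
Add: -8t^5 + 5t^4 + t^3 - 16t - 14


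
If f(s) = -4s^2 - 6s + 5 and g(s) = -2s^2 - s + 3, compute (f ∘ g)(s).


Substitute g(s) into f:
f(g(s)) = -4*(-2s^2 - s + 3)^2 + (-6)*(-2s^2 - s + 3) + 5
(-2s^2 - s + 3)^2 = 4s^4 + 4s^3 - 11s^2 - 6s + 9
Expand and combine: -16s^4 - 16s^3 + 56s^2 + 30s - 49


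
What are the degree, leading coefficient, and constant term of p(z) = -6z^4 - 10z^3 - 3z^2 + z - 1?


Highest power of z is 4, with coefficient -6. Constant term is -1.
Degree = 4, leading coefficient = -6, constant term = -1


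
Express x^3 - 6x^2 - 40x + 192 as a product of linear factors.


Try integer roots (divisors of 192). x=4: p(4)=0.
Divide out (x - 4): quotient is x^2 - 2x - 48.
Factor the quadratic: (x - 8)(x + 6)
Result: (x - 4)(x - 8)(x + 6)


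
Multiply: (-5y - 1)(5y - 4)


Distribute each term of the first polynomial:
  (-5y)(5y - 4) = -25y^2 + 20y
  (-1)(5y - 4) = -5y + 4
Sum: -25y^2 + 15y + 4


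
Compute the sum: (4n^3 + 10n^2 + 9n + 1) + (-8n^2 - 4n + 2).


Align terms by degree and add:
  4n^3 + 10n^2 + 9n + 1
  -8n^2 - 4n + 2
= 4n^3 + 2n^2 + 5n + 3


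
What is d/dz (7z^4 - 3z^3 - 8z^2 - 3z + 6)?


Apply the power rule term by term:
  d/dz(7z^4) = 28z^3
  d/dz(-3z^3) = -9z^2
  d/dz(-8z^2) = -16z
  d/dz(-3z) = -3
  d/dz(6) = 0
p'(z) = 28z^3 - 9z^2 - 16z - 3


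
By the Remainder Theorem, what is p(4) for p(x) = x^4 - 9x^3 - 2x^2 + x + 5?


By the Remainder Theorem, the remainder equals p(4):
  1*(4)^4 = 256
  -9*(4)^3 = -576
  -2*(4)^2 = -32
  1*(4)^1 = 4
  constant: 5
Sum: 256 - 576 - 32 + 4 + 5 = -343


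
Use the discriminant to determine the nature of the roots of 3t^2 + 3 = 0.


D = b^2 - 4ac = (0)^2 - 4(3)(3) = 0 - 36 = -36
Since D < 0: two complex conjugate roots (no real roots)


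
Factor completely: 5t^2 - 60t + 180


Roots satisfy r1 + r2 = -b/a = 12 and r1*r2 = c/a = 36.
So r1 = 6, r2 = 6.
5t^2 - 60t + 180 = 5(t - r1)(t - r2) = 5(t - 6)(t - 6)


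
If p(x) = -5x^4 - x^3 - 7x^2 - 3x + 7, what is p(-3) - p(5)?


p(-3) = -425
p(5) = -3433
p(-3) - p(5) = -425 + 3433 = 3008


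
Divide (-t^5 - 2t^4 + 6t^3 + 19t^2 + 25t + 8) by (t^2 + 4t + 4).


(-t^5 - 2t^4 + 6t^3 + 19t^2 + 25t + 8) / (t^2 + 4t + 4)
Step 1: -t^3 * (t^2 + 4t + 4) = -t^5 - 4t^4 - 4t^3; subtract.
Step 2: 2t^2 * (t^2 + 4t + 4) = 2t^4 + 8t^3 + 8t^2; subtract.
Step 3: 2t * (t^2 + 4t + 4) = 2t^3 + 8t^2 + 8t; subtract.
Step 4: 3 * (t^2 + 4t + 4) = 3t^2 + 12t + 12; subtract.
Quotient: -t^3 + 2t^2 + 2t + 3, Remainder: 5t - 4


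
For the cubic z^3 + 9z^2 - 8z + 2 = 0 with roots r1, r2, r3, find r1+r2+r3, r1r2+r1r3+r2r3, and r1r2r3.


Monic cubic z^3+bz^2+cz+d=0: sum=-b, pairwise sum=c, product=-d.
b=9, c=-8, d=2
r1+r2+r3 = -9
r1r2+r1r3+r2r3 = -8
r1r2r3 = -2


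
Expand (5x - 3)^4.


Expand (5x - 3)^4 by repeated multiplication:
  (5x - 3)^2 = 25x^2 - 30x + 9
  (5x - 3)^3 = 125x^3 - 225x^2 + 135x - 27
= 625x^4 - 1500x^3 + 1350x^2 - 540x + 81


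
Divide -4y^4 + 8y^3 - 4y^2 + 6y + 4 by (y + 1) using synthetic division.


Synthetic division with c = -1. Coefficients: -4, 8, -4, 6, 4
Bring down -4.
  -4 * -1 = 4; 4 + 8 = 12
  12 * -1 = -12; -12 - 4 = -16
  -16 * -1 = 16; 16 + 6 = 22
  22 * -1 = -22; -22 + 4 = -18
Quotient: -4y^3 + 12y^2 - 16y + 22, Remainder: -18


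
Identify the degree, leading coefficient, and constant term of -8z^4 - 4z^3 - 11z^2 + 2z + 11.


Highest power of z is 4, with coefficient -8. Constant term is 11.
Degree = 4, leading coefficient = -8, constant term = 11


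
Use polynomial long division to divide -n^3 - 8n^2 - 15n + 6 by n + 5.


(-n^3 - 8n^2 - 15n + 6) / (n + 5)
Step 1: -n^2 * (n + 5) = -n^3 - 5n^2; subtract.
Step 2: -3n * (n + 5) = -3n^2 - 15n; subtract.
Step 3: 0 * (n + 5) = 0; subtract.
Quotient: -n^2 - 3n, Remainder: 6


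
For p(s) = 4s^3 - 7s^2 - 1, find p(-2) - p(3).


p(-2) = -61
p(3) = 44
p(-2) - p(3) = -61 - 44 = -105


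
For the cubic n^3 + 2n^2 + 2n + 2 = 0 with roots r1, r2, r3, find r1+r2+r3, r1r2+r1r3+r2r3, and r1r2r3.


Monic cubic n^3+bn^2+cn+d=0: sum=-b, pairwise sum=c, product=-d.
b=2, c=2, d=2
r1+r2+r3 = -2
r1r2+r1r3+r2r3 = 2
r1r2r3 = -2


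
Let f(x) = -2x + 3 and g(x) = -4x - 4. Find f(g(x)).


Substitute g(x) into f:
f(g(x)) = -2*(-4x - 4) + 3
Expand and combine: 8x + 11


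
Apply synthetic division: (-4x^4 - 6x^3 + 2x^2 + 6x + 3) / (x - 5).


Synthetic division with c = 5. Coefficients: -4, -6, 2, 6, 3
Bring down -4.
  -4 * 5 = -20; -20 - 6 = -26
  -26 * 5 = -130; -130 + 2 = -128
  -128 * 5 = -640; -640 + 6 = -634
  -634 * 5 = -3170; -3170 + 3 = -3167
Quotient: -4x^3 - 26x^2 - 128x - 634, Remainder: -3167


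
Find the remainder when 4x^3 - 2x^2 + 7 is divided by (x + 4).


By the Remainder Theorem, the remainder equals p(-4):
  4*(-4)^3 = -256
  -2*(-4)^2 = -32
  0*(-4)^1 = 0
  constant: 7
Sum: -256 - 32 + 0 + 7 = -281


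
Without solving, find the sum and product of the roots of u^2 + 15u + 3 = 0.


For au^2+bu+c=0: sum = -b/a, product = c/a.
a=1, b=15, c=3
Sum = -(15)/1 = -15
Product = (3)/1 = 3


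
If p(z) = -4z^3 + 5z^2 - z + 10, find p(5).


Using direct substitution:
  -4 * (5)^3 = -500
  5 * (5)^2 = 125
  -1 * (5)^1 = -5
  constant: 10
Sum = -500 + 125 - 5 + 10 = -370


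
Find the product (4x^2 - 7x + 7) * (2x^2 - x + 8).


Distribute each term of the first polynomial:
  (4x^2)(2x^2 - x + 8) = 8x^4 - 4x^3 + 32x^2
  (-7x)(2x^2 - x + 8) = -14x^3 + 7x^2 - 56x
  (7)(2x^2 - x + 8) = 14x^2 - 7x + 56
Sum: 8x^4 - 18x^3 + 53x^2 - 63x + 56
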